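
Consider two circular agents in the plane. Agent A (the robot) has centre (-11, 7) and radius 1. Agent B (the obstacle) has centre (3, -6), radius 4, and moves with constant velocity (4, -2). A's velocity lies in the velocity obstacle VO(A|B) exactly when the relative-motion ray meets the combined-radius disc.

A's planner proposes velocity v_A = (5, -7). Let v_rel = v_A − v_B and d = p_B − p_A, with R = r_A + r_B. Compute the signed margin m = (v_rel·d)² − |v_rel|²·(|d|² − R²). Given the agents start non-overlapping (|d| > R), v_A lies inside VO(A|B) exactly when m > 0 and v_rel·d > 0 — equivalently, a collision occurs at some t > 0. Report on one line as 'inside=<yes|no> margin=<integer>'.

d = (14, -13),  |d|² = 365;  R = 1+4 = 5,  c = 365−5² = 340
v_rel = (1, -5),  |v_rel|² = 26;  v_rel·d = (1)·(14) + (-5)·(-13) = 79
26·t² − 158·t + 340 = 0  ⇒  m = 79² − 26·340 = -2599
m = -2599 < 0,  v_rel·d = 79 > 0  ⇒  outside

inside=no margin=-2599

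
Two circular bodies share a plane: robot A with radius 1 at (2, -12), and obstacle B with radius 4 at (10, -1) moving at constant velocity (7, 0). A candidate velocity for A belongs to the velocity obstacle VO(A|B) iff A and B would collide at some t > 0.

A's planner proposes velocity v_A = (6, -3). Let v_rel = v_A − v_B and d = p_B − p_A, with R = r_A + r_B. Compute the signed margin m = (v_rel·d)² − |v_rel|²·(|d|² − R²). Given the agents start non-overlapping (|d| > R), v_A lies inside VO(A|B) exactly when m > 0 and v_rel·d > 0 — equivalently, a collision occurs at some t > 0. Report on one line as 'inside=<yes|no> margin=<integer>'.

d = (8, 11),  |d|² = 185;  R = 1+4 = 5,  c = 185−5² = 160
v_rel = (-1, -3),  |v_rel|² = 10;  v_rel·d = (-1)·(8) + (-3)·(11) = -41
10·t² + 82·t + 160 = 0  ⇒  m = (-41)² − 10·160 = 81
m = 81 > 0,  v_rel·d = -41 < 0  ⇒  outside

inside=no margin=81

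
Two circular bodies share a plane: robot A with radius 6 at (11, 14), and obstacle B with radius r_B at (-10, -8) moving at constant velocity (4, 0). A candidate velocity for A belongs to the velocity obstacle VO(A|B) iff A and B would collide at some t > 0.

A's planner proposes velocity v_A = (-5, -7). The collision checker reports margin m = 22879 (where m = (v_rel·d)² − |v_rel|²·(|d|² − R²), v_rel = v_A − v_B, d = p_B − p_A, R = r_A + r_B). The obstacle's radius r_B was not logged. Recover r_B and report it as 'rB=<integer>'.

m = 22879
d = (-21, -22);  v_rel = (-9, -7),  |v_rel|² = 130
v_rel×d = (-9)·(-22) − (-7)·(-21) = 51
since m = R²·130 − 51²:  R² = (2601 + 22879) / 130 = 196
R = √196 = 14  ⇒  r_B = 14 − 6 = 8

rB=8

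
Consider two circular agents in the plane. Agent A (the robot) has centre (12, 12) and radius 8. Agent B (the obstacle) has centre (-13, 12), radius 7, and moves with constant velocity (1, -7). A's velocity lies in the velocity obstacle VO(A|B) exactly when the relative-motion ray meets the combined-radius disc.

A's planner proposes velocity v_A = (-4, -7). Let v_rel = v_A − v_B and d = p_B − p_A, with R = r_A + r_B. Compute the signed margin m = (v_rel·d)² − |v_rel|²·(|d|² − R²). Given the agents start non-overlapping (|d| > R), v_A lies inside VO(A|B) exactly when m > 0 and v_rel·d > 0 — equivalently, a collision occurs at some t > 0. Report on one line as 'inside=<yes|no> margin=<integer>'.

d = (-25, 0),  |d|² = 625;  R = 8+7 = 15,  c = 625−15² = 400
v_rel = (-5, 0),  |v_rel|² = 25;  v_rel·d = (-5)·(-25) + (0)·(0) = 125
25·t² − 250·t + 400 = 0  ⇒  m = 125² − 25·400 = 5625
m = 5625 > 0,  v_rel·d = 125 > 0  ⇒  inside

inside=yes margin=5625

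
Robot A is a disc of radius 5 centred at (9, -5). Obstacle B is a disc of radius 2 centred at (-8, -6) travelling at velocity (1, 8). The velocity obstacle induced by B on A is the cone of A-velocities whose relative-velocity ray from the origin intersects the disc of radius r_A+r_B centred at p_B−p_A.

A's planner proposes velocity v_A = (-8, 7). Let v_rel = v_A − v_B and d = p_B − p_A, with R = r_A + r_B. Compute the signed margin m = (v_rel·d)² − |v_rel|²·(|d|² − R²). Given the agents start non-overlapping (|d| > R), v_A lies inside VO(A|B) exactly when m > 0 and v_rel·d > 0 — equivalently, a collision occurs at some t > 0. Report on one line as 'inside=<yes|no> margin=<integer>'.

d = (-17, -1),  |d|² = 290;  R = 5+2 = 7,  c = 290−7² = 241
v_rel = (-9, -1),  |v_rel|² = 82;  v_rel·d = (-9)·(-17) + (-1)·(-1) = 154
82·t² − 308·t + 241 = 0  ⇒  m = 154² − 82·241 = 3954
m = 3954 > 0,  v_rel·d = 154 > 0  ⇒  inside

inside=yes margin=3954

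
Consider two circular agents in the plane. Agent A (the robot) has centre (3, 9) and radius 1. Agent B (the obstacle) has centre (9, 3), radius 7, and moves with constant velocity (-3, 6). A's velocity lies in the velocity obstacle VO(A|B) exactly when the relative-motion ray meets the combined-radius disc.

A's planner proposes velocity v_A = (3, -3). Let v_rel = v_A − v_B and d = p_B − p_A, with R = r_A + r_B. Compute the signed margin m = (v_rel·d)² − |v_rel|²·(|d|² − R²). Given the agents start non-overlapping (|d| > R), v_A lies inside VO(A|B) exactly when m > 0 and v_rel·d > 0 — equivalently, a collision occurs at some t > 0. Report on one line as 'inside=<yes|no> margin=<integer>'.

d = (6, -6),  |d|² = 72;  R = 1+7 = 8,  c = 72−8² = 8
v_rel = (6, -9),  |v_rel|² = 117;  v_rel·d = (6)·(6) + (-9)·(-6) = 90
117·t² − 180·t + 8 = 0  ⇒  m = 90² − 117·8 = 7164
m = 7164 > 0,  v_rel·d = 90 > 0  ⇒  inside

inside=yes margin=7164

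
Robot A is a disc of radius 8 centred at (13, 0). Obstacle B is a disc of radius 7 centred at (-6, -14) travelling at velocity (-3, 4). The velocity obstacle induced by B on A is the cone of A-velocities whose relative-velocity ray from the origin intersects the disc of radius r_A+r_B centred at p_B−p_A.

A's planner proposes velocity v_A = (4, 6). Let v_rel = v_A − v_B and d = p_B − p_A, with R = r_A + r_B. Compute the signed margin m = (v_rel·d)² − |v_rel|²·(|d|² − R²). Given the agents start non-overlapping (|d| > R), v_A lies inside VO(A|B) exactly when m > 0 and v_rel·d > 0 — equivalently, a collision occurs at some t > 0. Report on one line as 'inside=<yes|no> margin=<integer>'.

d = (-19, -14),  |d|² = 557;  R = 8+7 = 15,  c = 557−15² = 332
v_rel = (7, 2),  |v_rel|² = 53;  v_rel·d = (7)·(-19) + (2)·(-14) = -161
53·t² + 322·t + 332 = 0  ⇒  m = (-161)² − 53·332 = 8325
m = 8325 > 0,  v_rel·d = -161 < 0  ⇒  outside

inside=no margin=8325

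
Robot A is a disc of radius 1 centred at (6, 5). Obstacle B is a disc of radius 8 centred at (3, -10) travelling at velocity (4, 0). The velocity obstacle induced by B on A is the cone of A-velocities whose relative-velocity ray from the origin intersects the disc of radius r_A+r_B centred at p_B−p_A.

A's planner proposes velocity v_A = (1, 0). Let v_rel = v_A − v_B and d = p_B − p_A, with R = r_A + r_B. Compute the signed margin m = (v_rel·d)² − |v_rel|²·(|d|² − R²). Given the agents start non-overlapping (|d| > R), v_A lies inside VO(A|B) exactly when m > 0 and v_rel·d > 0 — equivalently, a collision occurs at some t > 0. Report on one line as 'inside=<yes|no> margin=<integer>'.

d = (-3, -15),  |d|² = 234;  R = 1+8 = 9,  c = 234−9² = 153
v_rel = (-3, 0),  |v_rel|² = 9;  v_rel·d = (-3)·(-3) + (0)·(-15) = 9
9·t² − 18·t + 153 = 0  ⇒  m = 9² − 9·153 = -1296
m = -1296 < 0,  v_rel·d = 9 > 0  ⇒  outside

inside=no margin=-1296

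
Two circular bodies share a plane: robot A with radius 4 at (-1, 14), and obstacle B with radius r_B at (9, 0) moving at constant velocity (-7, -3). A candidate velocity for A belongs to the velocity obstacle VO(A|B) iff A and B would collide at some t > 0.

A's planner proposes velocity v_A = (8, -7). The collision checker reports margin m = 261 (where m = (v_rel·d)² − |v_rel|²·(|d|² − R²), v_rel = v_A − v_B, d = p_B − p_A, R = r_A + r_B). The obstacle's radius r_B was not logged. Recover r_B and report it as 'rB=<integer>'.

m = 261
d = (10, -14);  v_rel = (15, -4),  |v_rel|² = 241
v_rel×d = (15)·(-14) − (-4)·(10) = -170
since m = R²·241 − (-170)²:  R² = (28900 + 261) / 241 = 121
R = √121 = 11  ⇒  r_B = 11 − 4 = 7

rB=7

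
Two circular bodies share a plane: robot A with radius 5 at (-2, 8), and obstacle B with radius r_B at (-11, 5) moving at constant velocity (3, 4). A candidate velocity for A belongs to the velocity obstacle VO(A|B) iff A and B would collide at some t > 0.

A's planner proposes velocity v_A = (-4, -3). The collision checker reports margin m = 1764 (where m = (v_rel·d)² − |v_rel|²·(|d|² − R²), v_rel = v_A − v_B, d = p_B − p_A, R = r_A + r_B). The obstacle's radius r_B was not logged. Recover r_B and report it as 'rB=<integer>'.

m = 1764
d = (-9, -3);  v_rel = (-7, -7),  |v_rel|² = 98
v_rel×d = (-7)·(-3) − (-7)·(-9) = -42
since m = R²·98 − (-42)²:  R² = (1764 + 1764) / 98 = 36
R = √36 = 6  ⇒  r_B = 6 − 5 = 1

rB=1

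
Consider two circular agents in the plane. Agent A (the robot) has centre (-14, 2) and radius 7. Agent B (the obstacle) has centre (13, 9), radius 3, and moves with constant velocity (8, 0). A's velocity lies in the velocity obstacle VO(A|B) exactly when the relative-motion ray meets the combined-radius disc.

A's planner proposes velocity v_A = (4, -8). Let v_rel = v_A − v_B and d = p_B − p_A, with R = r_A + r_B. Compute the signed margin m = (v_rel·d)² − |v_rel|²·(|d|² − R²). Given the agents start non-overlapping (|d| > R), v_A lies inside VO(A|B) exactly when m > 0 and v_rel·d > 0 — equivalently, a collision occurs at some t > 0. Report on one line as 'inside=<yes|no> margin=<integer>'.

d = (27, 7),  |d|² = 778;  R = 7+3 = 10,  c = 778−10² = 678
v_rel = (-4, -8),  |v_rel|² = 80;  v_rel·d = (-4)·(27) + (-8)·(7) = -164
80·t² + 328·t + 678 = 0  ⇒  m = (-164)² − 80·678 = -27344
m = -27344 < 0,  v_rel·d = -164 < 0  ⇒  outside

inside=no margin=-27344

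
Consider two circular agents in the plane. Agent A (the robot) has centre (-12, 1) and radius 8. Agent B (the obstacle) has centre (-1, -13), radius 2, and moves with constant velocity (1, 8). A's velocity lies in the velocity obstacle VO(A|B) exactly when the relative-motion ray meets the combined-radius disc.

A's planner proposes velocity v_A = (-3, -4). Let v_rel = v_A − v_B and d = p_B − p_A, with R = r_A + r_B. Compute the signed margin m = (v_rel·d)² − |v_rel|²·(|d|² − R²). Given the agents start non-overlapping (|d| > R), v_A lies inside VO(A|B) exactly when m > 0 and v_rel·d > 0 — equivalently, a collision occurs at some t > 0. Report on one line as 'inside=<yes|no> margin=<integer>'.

d = (11, -14),  |d|² = 317;  R = 8+2 = 10,  c = 317−10² = 217
v_rel = (-4, -12),  |v_rel|² = 160;  v_rel·d = (-4)·(11) + (-12)·(-14) = 124
160·t² − 248·t + 217 = 0  ⇒  m = 124² − 160·217 = -19344
m = -19344 < 0,  v_rel·d = 124 > 0  ⇒  outside

inside=no margin=-19344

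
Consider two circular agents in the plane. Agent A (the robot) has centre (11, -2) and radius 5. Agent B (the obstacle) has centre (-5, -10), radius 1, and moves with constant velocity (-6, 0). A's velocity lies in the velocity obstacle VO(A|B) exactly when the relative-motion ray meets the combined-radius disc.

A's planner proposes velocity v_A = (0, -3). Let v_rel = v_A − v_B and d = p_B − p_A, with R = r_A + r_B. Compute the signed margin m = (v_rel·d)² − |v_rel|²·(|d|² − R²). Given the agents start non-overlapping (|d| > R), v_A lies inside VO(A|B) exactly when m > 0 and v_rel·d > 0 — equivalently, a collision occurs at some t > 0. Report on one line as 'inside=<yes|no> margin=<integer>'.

d = (-16, -8),  |d|² = 320;  R = 5+1 = 6,  c = 320−6² = 284
v_rel = (6, -3),  |v_rel|² = 45;  v_rel·d = (6)·(-16) + (-3)·(-8) = -72
45·t² + 144·t + 284 = 0  ⇒  m = (-72)² − 45·284 = -7596
m = -7596 < 0,  v_rel·d = -72 < 0  ⇒  outside

inside=no margin=-7596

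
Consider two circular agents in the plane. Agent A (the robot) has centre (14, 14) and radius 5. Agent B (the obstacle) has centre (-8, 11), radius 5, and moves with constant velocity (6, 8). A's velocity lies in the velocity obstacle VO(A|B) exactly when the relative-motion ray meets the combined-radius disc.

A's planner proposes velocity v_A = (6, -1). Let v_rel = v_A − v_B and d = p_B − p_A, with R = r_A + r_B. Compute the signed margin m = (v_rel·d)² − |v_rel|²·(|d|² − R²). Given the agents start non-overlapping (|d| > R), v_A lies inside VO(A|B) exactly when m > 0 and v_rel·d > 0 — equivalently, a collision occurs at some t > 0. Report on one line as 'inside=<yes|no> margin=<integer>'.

d = (-22, -3),  |d|² = 493;  R = 5+5 = 10,  c = 493−10² = 393
v_rel = (0, -9),  |v_rel|² = 81;  v_rel·d = (0)·(-22) + (-9)·(-3) = 27
81·t² − 54·t + 393 = 0  ⇒  m = 27² − 81·393 = -31104
m = -31104 < 0,  v_rel·d = 27 > 0  ⇒  outside

inside=no margin=-31104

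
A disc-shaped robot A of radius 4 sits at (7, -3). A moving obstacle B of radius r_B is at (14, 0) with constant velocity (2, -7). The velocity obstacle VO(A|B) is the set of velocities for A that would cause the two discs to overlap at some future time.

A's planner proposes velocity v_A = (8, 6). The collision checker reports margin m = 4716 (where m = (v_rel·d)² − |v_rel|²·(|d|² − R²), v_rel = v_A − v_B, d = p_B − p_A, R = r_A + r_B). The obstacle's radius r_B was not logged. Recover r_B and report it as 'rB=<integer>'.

m = 4716
d = (7, 3);  v_rel = (6, 13),  |v_rel|² = 205
v_rel×d = (6)·(3) − (13)·(7) = -73
since m = R²·205 − (-73)²:  R² = (5329 + 4716) / 205 = 49
R = √49 = 7  ⇒  r_B = 7 − 4 = 3

rB=3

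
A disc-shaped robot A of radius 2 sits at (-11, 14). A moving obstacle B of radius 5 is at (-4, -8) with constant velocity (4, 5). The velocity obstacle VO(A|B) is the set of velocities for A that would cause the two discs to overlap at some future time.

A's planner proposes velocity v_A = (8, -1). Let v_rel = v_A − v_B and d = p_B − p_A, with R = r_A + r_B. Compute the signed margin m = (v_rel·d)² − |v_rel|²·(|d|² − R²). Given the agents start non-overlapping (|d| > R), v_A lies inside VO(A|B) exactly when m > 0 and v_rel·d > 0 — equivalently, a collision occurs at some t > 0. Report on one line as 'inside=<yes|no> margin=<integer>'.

d = (7, -22),  |d|² = 533;  R = 2+5 = 7,  c = 533−7² = 484
v_rel = (4, -6),  |v_rel|² = 52;  v_rel·d = (4)·(7) + (-6)·(-22) = 160
52·t² − 320·t + 484 = 0  ⇒  m = 160² − 52·484 = 432
m = 432 > 0,  v_rel·d = 160 > 0  ⇒  inside

inside=yes margin=432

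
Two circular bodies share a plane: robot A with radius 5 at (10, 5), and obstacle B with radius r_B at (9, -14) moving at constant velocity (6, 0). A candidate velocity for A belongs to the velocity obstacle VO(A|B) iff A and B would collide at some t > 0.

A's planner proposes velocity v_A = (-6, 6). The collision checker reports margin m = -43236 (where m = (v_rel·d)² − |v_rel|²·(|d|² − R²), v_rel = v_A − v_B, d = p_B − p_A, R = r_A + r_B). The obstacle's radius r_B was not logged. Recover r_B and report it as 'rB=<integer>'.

m = -43236
d = (-1, -19);  v_rel = (-12, 6),  |v_rel|² = 180
v_rel×d = (-12)·(-19) − (6)·(-1) = 234
since m = R²·180 − 234²:  R² = (54756 + -43236) / 180 = 64
R = √64 = 8  ⇒  r_B = 8 − 5 = 3

rB=3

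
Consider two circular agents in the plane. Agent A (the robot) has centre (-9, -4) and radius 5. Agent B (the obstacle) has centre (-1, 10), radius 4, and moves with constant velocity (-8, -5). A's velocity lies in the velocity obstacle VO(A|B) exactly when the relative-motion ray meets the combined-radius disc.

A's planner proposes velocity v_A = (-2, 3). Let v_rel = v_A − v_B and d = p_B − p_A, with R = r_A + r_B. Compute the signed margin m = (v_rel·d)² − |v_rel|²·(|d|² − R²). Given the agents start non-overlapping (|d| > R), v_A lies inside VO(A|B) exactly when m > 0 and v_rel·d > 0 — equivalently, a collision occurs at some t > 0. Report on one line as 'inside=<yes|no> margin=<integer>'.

d = (8, 14),  |d|² = 260;  R = 5+4 = 9,  c = 260−9² = 179
v_rel = (6, 8),  |v_rel|² = 100;  v_rel·d = (6)·(8) + (8)·(14) = 160
100·t² − 320·t + 179 = 0  ⇒  m = 160² − 100·179 = 7700
m = 7700 > 0,  v_rel·d = 160 > 0  ⇒  inside

inside=yes margin=7700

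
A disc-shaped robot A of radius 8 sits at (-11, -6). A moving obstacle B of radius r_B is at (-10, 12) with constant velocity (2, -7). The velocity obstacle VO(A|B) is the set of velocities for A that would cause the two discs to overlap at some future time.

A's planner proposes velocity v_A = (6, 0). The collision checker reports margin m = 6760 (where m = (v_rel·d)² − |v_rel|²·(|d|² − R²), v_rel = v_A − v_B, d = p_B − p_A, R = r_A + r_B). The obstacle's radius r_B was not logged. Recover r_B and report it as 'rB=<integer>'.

m = 6760
d = (1, 18);  v_rel = (4, 7),  |v_rel|² = 65
v_rel×d = (4)·(18) − (7)·(1) = 65
since m = R²·65 − 65²:  R² = (4225 + 6760) / 65 = 169
R = √169 = 13  ⇒  r_B = 13 − 8 = 5

rB=5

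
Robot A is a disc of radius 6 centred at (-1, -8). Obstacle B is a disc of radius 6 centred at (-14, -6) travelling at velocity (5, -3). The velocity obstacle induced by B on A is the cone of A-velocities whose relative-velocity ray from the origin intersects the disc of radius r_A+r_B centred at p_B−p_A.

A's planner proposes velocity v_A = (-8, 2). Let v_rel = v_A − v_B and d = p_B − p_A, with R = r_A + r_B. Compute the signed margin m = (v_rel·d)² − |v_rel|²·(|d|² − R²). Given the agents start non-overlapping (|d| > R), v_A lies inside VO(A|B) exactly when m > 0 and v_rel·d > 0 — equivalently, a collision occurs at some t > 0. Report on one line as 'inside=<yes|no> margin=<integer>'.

d = (-13, 2),  |d|² = 173;  R = 6+6 = 12,  c = 173−12² = 29
v_rel = (-13, 5),  |v_rel|² = 194;  v_rel·d = (-13)·(-13) + (5)·(2) = 179
194·t² − 358·t + 29 = 0  ⇒  m = 179² − 194·29 = 26415
m = 26415 > 0,  v_rel·d = 179 > 0  ⇒  inside

inside=yes margin=26415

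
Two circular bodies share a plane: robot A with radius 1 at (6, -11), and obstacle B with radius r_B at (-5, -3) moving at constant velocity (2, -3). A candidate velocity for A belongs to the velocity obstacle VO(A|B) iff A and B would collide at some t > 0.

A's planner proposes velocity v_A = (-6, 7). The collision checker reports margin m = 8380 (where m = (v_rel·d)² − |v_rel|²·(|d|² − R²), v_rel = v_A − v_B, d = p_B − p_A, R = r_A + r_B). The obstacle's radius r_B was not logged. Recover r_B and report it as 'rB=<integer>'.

m = 8380
d = (-11, 8);  v_rel = (-8, 10),  |v_rel|² = 164
v_rel×d = (-8)·(8) − (10)·(-11) = 46
since m = R²·164 − 46²:  R² = (2116 + 8380) / 164 = 64
R = √64 = 8  ⇒  r_B = 8 − 1 = 7

rB=7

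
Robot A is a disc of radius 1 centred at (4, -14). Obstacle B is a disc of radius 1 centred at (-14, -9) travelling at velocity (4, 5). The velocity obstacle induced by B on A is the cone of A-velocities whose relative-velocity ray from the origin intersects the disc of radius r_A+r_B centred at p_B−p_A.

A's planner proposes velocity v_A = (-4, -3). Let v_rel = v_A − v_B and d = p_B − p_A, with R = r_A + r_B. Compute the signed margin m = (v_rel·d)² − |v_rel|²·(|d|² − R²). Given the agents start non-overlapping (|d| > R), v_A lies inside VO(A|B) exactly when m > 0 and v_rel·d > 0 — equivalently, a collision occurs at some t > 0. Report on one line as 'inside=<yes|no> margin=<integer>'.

d = (-18, 5),  |d|² = 349;  R = 1+1 = 2,  c = 349−2² = 345
v_rel = (-8, -8),  |v_rel|² = 128;  v_rel·d = (-8)·(-18) + (-8)·(5) = 104
128·t² − 208·t + 345 = 0  ⇒  m = 104² − 128·345 = -33344
m = -33344 < 0,  v_rel·d = 104 > 0  ⇒  outside

inside=no margin=-33344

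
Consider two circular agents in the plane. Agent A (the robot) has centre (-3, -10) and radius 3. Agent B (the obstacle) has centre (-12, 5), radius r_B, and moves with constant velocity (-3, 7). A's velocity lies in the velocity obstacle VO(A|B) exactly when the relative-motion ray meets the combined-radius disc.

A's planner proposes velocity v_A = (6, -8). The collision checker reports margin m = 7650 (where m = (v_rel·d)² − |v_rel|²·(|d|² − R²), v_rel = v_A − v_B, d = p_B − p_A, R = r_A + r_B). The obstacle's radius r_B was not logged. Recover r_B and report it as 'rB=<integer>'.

m = 7650
d = (-9, 15);  v_rel = (9, -15),  |v_rel|² = 306
v_rel×d = (9)·(15) − (-15)·(-9) = 0
since m = R²·306 − 0²:  R² = (0 + 7650) / 306 = 25
R = √25 = 5  ⇒  r_B = 5 − 3 = 2

rB=2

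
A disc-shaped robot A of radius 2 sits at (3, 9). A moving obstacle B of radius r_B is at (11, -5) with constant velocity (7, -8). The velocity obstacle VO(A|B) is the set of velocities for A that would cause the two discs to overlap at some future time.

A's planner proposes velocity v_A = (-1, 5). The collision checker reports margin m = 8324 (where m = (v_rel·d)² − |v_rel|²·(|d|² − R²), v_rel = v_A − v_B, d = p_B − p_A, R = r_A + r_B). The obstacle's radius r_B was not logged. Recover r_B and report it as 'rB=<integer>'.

m = 8324
d = (8, -14);  v_rel = (-8, 13),  |v_rel|² = 233
v_rel×d = (-8)·(-14) − (13)·(8) = 8
since m = R²·233 − 8²:  R² = (64 + 8324) / 233 = 36
R = √36 = 6  ⇒  r_B = 6 − 2 = 4

rB=4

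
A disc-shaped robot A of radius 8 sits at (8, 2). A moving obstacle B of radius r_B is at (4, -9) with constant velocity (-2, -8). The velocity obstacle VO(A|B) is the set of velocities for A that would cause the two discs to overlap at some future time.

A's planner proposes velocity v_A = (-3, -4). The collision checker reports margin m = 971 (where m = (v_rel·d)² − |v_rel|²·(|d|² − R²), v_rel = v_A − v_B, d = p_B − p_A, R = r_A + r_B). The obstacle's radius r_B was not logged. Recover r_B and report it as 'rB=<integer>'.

m = 971
d = (-4, -11);  v_rel = (-1, 4),  |v_rel|² = 17
v_rel×d = (-1)·(-11) − (4)·(-4) = 27
since m = R²·17 − 27²:  R² = (729 + 971) / 17 = 100
R = √100 = 10  ⇒  r_B = 10 − 8 = 2

rB=2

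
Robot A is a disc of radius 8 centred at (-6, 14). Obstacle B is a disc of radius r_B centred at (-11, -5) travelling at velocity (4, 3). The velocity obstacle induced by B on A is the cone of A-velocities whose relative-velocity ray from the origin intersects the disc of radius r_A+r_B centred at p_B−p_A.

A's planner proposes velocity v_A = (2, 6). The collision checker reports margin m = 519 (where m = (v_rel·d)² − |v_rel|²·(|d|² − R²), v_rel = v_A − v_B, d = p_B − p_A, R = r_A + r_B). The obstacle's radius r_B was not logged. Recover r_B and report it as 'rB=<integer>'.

m = 519
d = (-5, -19);  v_rel = (-2, 3),  |v_rel|² = 13
v_rel×d = (-2)·(-19) − (3)·(-5) = 53
since m = R²·13 − 53²:  R² = (2809 + 519) / 13 = 256
R = √256 = 16  ⇒  r_B = 16 − 8 = 8

rB=8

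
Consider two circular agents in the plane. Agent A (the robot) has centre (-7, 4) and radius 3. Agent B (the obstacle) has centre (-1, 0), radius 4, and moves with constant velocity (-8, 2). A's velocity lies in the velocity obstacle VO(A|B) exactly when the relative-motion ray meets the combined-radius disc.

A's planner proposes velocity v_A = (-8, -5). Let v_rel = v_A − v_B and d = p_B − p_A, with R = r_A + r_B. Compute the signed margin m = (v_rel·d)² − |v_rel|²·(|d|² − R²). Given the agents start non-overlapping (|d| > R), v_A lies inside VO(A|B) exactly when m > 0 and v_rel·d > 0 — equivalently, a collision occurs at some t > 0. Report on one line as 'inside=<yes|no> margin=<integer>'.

d = (6, -4),  |d|² = 52;  R = 3+4 = 7,  c = 52−7² = 3
v_rel = (0, -7),  |v_rel|² = 49;  v_rel·d = (0)·(6) + (-7)·(-4) = 28
49·t² − 56·t + 3 = 0  ⇒  m = 28² − 49·3 = 637
m = 637 > 0,  v_rel·d = 28 > 0  ⇒  inside

inside=yes margin=637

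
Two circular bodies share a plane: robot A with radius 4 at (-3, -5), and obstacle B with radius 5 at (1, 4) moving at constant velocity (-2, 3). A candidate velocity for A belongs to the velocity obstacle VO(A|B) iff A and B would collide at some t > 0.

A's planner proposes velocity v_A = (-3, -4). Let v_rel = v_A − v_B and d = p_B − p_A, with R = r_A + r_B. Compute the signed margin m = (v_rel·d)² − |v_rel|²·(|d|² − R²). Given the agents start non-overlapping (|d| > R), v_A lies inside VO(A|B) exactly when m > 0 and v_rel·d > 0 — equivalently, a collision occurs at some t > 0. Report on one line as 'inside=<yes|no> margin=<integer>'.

d = (4, 9),  |d|² = 97;  R = 4+5 = 9,  c = 97−9² = 16
v_rel = (-1, -7),  |v_rel|² = 50;  v_rel·d = (-1)·(4) + (-7)·(9) = -67
50·t² + 134·t + 16 = 0  ⇒  m = (-67)² − 50·16 = 3689
m = 3689 > 0,  v_rel·d = -67 < 0  ⇒  outside

inside=no margin=3689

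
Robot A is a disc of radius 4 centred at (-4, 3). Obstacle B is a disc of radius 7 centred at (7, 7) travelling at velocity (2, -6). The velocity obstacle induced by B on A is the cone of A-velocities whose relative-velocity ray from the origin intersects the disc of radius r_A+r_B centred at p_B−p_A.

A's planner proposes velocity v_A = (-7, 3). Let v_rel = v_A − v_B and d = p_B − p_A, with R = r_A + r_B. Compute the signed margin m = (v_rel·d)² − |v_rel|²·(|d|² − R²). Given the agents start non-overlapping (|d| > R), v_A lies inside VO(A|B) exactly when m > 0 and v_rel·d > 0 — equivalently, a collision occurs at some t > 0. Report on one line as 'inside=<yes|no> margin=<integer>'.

d = (11, 4),  |d|² = 137;  R = 4+7 = 11,  c = 137−11² = 16
v_rel = (-9, 9),  |v_rel|² = 162;  v_rel·d = (-9)·(11) + (9)·(4) = -63
162·t² + 126·t + 16 = 0  ⇒  m = (-63)² − 162·16 = 1377
m = 1377 > 0,  v_rel·d = -63 < 0  ⇒  outside

inside=no margin=1377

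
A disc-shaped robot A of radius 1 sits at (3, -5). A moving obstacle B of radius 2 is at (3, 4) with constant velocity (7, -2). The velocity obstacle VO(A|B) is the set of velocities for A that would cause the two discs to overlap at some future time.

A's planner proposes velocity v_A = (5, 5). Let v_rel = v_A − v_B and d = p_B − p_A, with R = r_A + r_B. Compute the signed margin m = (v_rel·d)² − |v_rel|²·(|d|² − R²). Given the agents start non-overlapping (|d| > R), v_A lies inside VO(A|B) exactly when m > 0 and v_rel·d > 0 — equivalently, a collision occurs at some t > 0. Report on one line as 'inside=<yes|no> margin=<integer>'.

d = (0, 9),  |d|² = 81;  R = 1+2 = 3,  c = 81−3² = 72
v_rel = (-2, 7),  |v_rel|² = 53;  v_rel·d = (-2)·(0) + (7)·(9) = 63
53·t² − 126·t + 72 = 0  ⇒  m = 63² − 53·72 = 153
m = 153 > 0,  v_rel·d = 63 > 0  ⇒  inside

inside=yes margin=153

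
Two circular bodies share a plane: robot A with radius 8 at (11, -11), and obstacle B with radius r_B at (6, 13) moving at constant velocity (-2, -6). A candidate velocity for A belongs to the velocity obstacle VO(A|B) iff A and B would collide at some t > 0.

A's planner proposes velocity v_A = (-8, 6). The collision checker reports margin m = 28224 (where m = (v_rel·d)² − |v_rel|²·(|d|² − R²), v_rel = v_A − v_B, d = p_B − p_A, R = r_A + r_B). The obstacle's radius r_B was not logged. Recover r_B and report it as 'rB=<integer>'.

m = 28224
d = (-5, 24);  v_rel = (-6, 12),  |v_rel|² = 180
v_rel×d = (-6)·(24) − (12)·(-5) = -84
since m = R²·180 − (-84)²:  R² = (7056 + 28224) / 180 = 196
R = √196 = 14  ⇒  r_B = 14 − 8 = 6

rB=6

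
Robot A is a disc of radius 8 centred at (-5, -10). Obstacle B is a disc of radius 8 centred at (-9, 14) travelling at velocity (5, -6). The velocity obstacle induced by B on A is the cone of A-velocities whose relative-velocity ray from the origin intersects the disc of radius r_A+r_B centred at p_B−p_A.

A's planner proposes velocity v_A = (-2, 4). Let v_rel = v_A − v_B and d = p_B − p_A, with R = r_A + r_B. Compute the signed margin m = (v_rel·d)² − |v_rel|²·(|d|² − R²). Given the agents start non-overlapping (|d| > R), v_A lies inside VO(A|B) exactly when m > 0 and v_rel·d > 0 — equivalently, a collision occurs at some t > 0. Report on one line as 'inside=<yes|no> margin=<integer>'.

d = (-4, 24),  |d|² = 592;  R = 8+8 = 16,  c = 592−16² = 336
v_rel = (-7, 10),  |v_rel|² = 149;  v_rel·d = (-7)·(-4) + (10)·(24) = 268
149·t² − 536·t + 336 = 0  ⇒  m = 268² − 149·336 = 21760
m = 21760 > 0,  v_rel·d = 268 > 0  ⇒  inside

inside=yes margin=21760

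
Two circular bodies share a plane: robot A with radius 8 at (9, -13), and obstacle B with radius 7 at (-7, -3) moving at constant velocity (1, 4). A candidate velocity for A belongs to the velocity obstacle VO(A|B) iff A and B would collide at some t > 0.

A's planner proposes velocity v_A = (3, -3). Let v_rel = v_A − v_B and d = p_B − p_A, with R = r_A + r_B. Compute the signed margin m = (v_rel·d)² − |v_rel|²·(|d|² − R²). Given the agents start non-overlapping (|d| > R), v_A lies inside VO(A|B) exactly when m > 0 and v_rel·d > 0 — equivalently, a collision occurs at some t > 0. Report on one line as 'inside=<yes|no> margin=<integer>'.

d = (-16, 10),  |d|² = 356;  R = 8+7 = 15,  c = 356−15² = 131
v_rel = (2, -7),  |v_rel|² = 53;  v_rel·d = (2)·(-16) + (-7)·(10) = -102
53·t² + 204·t + 131 = 0  ⇒  m = (-102)² − 53·131 = 3461
m = 3461 > 0,  v_rel·d = -102 < 0  ⇒  outside

inside=no margin=3461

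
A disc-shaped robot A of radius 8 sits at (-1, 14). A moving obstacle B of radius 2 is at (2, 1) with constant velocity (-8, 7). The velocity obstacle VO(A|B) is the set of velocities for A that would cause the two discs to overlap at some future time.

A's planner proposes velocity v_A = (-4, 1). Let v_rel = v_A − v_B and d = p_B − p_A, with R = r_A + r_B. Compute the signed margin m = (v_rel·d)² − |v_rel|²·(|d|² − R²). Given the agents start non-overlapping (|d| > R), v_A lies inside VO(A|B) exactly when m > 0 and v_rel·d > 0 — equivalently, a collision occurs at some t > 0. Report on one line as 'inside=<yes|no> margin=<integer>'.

d = (3, -13),  |d|² = 178;  R = 8+2 = 10,  c = 178−10² = 78
v_rel = (4, -6),  |v_rel|² = 52;  v_rel·d = (4)·(3) + (-6)·(-13) = 90
52·t² − 180·t + 78 = 0  ⇒  m = 90² − 52·78 = 4044
m = 4044 > 0,  v_rel·d = 90 > 0  ⇒  inside

inside=yes margin=4044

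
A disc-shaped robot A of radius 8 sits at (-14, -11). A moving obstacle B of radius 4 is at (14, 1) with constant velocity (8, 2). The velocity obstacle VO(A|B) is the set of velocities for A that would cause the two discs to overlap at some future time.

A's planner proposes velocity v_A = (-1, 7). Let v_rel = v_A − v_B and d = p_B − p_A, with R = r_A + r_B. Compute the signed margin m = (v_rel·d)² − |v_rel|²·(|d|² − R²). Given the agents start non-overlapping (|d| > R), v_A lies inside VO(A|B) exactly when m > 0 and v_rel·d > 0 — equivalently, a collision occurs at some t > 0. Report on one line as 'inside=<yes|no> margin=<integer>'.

d = (28, 12),  |d|² = 928;  R = 8+4 = 12,  c = 928−12² = 784
v_rel = (-9, 5),  |v_rel|² = 106;  v_rel·d = (-9)·(28) + (5)·(12) = -192
106·t² + 384·t + 784 = 0  ⇒  m = (-192)² − 106·784 = -46240
m = -46240 < 0,  v_rel·d = -192 < 0  ⇒  outside

inside=no margin=-46240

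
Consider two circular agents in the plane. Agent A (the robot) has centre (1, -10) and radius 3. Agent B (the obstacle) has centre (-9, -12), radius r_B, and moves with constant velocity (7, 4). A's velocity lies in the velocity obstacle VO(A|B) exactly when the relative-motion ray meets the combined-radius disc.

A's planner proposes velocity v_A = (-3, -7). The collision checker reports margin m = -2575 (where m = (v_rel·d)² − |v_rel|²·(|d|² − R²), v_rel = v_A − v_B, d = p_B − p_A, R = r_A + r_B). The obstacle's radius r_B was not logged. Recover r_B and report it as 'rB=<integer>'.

m = -2575
d = (-10, -2);  v_rel = (-10, -11),  |v_rel|² = 221
v_rel×d = (-10)·(-2) − (-11)·(-10) = -90
since m = R²·221 − (-90)²:  R² = (8100 + -2575) / 221 = 25
R = √25 = 5  ⇒  r_B = 5 − 3 = 2

rB=2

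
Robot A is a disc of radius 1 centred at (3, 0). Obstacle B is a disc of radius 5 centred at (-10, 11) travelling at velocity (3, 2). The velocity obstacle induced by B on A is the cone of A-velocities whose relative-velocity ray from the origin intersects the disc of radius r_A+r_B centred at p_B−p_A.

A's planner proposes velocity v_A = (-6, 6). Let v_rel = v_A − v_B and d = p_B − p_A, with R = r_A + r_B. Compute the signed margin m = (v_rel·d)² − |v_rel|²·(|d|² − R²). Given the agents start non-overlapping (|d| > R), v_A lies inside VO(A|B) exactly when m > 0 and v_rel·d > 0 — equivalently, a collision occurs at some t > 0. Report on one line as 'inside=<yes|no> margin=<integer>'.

d = (-13, 11),  |d|² = 290;  R = 1+5 = 6,  c = 290−6² = 254
v_rel = (-9, 4),  |v_rel|² = 97;  v_rel·d = (-9)·(-13) + (4)·(11) = 161
97·t² − 322·t + 254 = 0  ⇒  m = 161² − 97·254 = 1283
m = 1283 > 0,  v_rel·d = 161 > 0  ⇒  inside

inside=yes margin=1283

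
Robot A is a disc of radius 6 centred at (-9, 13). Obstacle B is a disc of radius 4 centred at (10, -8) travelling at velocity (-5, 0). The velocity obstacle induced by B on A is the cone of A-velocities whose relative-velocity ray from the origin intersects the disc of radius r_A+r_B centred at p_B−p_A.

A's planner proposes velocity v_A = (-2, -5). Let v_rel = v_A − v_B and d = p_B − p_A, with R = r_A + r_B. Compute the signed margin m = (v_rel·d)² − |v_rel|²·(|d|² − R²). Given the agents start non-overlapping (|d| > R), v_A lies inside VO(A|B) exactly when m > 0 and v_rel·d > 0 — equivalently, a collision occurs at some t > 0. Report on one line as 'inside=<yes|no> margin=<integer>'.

d = (19, -21),  |d|² = 802;  R = 6+4 = 10,  c = 802−10² = 702
v_rel = (3, -5),  |v_rel|² = 34;  v_rel·d = (3)·(19) + (-5)·(-21) = 162
34·t² − 324·t + 702 = 0  ⇒  m = 162² − 34·702 = 2376
m = 2376 > 0,  v_rel·d = 162 > 0  ⇒  inside

inside=yes margin=2376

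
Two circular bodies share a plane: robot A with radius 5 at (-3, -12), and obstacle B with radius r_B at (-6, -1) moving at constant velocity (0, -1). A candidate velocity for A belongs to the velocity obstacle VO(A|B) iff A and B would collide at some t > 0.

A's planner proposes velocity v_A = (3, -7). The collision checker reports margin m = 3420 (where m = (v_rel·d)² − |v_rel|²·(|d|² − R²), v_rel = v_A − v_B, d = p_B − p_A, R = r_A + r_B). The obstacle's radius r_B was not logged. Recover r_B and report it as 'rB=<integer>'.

m = 3420
d = (-3, 11);  v_rel = (3, -6),  |v_rel|² = 45
v_rel×d = (3)·(11) − (-6)·(-3) = 15
since m = R²·45 − 15²:  R² = (225 + 3420) / 45 = 81
R = √81 = 9  ⇒  r_B = 9 − 5 = 4

rB=4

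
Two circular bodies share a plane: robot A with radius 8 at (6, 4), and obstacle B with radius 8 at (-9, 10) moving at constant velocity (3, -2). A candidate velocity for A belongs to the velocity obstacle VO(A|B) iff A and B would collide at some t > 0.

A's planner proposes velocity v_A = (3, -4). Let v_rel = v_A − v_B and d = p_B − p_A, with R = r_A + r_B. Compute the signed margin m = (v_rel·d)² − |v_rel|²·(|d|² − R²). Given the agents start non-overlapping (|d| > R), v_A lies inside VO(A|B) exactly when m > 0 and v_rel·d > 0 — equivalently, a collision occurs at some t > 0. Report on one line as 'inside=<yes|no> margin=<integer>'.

d = (-15, 6),  |d|² = 261;  R = 8+8 = 16,  c = 261−16² = 5
v_rel = (0, -2),  |v_rel|² = 4;  v_rel·d = (0)·(-15) + (-2)·(6) = -12
4·t² + 24·t + 5 = 0  ⇒  m = (-12)² − 4·5 = 124
m = 124 > 0,  v_rel·d = -12 < 0  ⇒  outside

inside=no margin=124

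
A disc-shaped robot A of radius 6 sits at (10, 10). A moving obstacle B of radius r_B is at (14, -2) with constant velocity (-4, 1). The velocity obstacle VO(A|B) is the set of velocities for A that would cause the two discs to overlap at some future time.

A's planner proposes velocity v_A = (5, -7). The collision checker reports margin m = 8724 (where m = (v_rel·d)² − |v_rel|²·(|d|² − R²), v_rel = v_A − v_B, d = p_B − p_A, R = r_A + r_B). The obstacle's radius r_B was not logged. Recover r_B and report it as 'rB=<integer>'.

m = 8724
d = (4, -12);  v_rel = (9, -8),  |v_rel|² = 145
v_rel×d = (9)·(-12) − (-8)·(4) = -76
since m = R²·145 − (-76)²:  R² = (5776 + 8724) / 145 = 100
R = √100 = 10  ⇒  r_B = 10 − 6 = 4

rB=4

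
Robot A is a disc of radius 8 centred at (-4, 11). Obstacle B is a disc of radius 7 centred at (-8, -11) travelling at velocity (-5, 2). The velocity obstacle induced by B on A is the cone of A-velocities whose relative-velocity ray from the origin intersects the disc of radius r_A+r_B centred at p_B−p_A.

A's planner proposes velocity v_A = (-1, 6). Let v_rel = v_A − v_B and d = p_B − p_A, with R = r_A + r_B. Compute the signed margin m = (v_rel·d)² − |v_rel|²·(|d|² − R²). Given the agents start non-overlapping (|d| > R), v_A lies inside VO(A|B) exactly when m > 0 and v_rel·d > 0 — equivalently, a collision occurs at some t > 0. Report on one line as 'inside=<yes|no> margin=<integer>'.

d = (-4, -22),  |d|² = 500;  R = 8+7 = 15,  c = 500−15² = 275
v_rel = (4, 4),  |v_rel|² = 32;  v_rel·d = (4)·(-4) + (4)·(-22) = -104
32·t² + 208·t + 275 = 0  ⇒  m = (-104)² − 32·275 = 2016
m = 2016 > 0,  v_rel·d = -104 < 0  ⇒  outside

inside=no margin=2016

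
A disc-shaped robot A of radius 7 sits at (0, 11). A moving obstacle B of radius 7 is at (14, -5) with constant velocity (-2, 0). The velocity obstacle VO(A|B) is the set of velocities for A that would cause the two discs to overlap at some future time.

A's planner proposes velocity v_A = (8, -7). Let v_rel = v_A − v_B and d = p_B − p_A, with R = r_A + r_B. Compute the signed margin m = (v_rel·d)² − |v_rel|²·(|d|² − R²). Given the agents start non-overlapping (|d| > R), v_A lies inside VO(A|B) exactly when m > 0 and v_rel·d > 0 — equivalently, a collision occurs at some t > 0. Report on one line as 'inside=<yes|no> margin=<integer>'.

d = (14, -16),  |d|² = 452;  R = 7+7 = 14,  c = 452−14² = 256
v_rel = (10, -7),  |v_rel|² = 149;  v_rel·d = (10)·(14) + (-7)·(-16) = 252
149·t² − 504·t + 256 = 0  ⇒  m = 252² − 149·256 = 25360
m = 25360 > 0,  v_rel·d = 252 > 0  ⇒  inside

inside=yes margin=25360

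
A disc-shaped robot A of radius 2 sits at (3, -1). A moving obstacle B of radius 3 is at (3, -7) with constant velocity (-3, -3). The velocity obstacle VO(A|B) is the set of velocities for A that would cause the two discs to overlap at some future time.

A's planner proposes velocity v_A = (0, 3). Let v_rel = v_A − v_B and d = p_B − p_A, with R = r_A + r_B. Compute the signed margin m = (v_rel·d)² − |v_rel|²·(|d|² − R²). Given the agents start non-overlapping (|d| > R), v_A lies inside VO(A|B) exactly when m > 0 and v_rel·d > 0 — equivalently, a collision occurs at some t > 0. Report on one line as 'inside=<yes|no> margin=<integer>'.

d = (0, -6),  |d|² = 36;  R = 2+3 = 5,  c = 36−5² = 11
v_rel = (3, 6),  |v_rel|² = 45;  v_rel·d = (3)·(0) + (6)·(-6) = -36
45·t² + 72·t + 11 = 0  ⇒  m = (-36)² − 45·11 = 801
m = 801 > 0,  v_rel·d = -36 < 0  ⇒  outside

inside=no margin=801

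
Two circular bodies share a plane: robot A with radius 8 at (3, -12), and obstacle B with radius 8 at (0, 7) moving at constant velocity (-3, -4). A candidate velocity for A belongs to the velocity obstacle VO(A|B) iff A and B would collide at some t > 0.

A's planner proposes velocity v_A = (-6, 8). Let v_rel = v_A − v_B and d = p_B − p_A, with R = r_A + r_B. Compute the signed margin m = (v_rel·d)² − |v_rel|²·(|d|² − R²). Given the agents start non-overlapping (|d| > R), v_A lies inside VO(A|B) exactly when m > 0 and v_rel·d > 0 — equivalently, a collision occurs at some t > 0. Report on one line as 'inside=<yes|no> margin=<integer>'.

d = (-3, 19),  |d|² = 370;  R = 8+8 = 16,  c = 370−16² = 114
v_rel = (-3, 12),  |v_rel|² = 153;  v_rel·d = (-3)·(-3) + (12)·(19) = 237
153·t² − 474·t + 114 = 0  ⇒  m = 237² − 153·114 = 38727
m = 38727 > 0,  v_rel·d = 237 > 0  ⇒  inside

inside=yes margin=38727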